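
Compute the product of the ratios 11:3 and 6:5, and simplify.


Compound ratio = (11×6) : (3×5)
= 66:15
GCD = 3
= 22:5

22:5


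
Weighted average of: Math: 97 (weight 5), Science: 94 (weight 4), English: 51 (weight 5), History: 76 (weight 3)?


Numerator = 97×5 + 94×4 + 51×5 + 76×3
= 485 + 376 + 255 + 228
= 1344
Total weight = 17
Weighted avg = 1344/17
= 79.06

79.06


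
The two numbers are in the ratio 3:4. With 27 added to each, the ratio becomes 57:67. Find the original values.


Let A = 3k, B = 4k.
(3k + 27) / (4k + 27) = 57/67
Cross-multiply: 67(3k + 27) = 57(4k + 27)
201k + 1809 = 228k + 1539
201k - 228k = 1539 - 1809
-27k = -270
k = -270/-27 = 10
A = 3×10 = 30, B = 4×10 = 40
= A = 30, B = 40

A = 30, B = 40


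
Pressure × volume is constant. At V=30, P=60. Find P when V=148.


Inverse proportion: x × y = constant
k = 30 × 60 = 1800
y₂ = k / 148 = 1800 / 148
= 12.16

12.16


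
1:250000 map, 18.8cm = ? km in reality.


Real distance = map distance × scale
= 18.8cm × 250000
= 4700000 cm = 47000.0 m
= 47.000 km

47.000 km


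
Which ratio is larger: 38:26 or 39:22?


38/26 = 1.4615
39/22 = 1.7727
1.4615 < 1.7727, so 38:26 is less
= 39:22

39:22


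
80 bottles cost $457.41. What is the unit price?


Unit rate = total / quantity
= 457.41 / 80
= $5.72 per unit

$5.72 per unit


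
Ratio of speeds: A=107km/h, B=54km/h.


Ratio = 107:54
GCD = 1
Simplified = 107:54
Time ratio (same distance) = 54:107
Speed ratio = 107:54

107:54


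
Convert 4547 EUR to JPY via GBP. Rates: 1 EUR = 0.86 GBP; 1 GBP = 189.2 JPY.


Step 1: 4547 EUR × 0.86 = 3910.42 GBP
Step 2: 3910.42 GBP × 189.2 = 739851.46 JPY
Implied rate EUR→JPY = 0.86 × 189.2 = 162.7120
= 739851.46 JPY

739851.46 JPY


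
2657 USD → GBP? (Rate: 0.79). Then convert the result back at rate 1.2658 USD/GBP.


Amount × rate = 2657 × 0.79 = 2099.03 GBP
Round-trip: 2099.03 × 1.2658 = 2656.95 USD
= 2099.03 GBP, then 2656.95 USD

2099.03 GBP, then 2656.95 USD


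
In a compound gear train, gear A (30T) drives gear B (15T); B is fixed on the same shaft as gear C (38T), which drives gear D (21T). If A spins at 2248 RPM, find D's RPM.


Stage 1: RPM_B = RPM_A × t_A/t_B = 2248 × 30/15 = 67440/15 = 4496.00
B and C share a shaft → RPM_C = RPM_B
Stage 2: RPM_D = RPM_C × t_C/t_D = RPM_A × (t_A×t_C)/(t_B×t_D)
Overall ratio = (30×38)/(15×21) = 1140/315
RPM_D = 2248 × 1140/315 = 2562720/315
≈ 8135.62 RPM

8135.62 RPM


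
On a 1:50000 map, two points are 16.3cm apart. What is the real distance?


Real distance = map distance × scale
= 16.3cm × 50000
= 815000 cm = 8150.0 m
= 8.150 km

8.150 km


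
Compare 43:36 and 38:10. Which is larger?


43/36 = 1.1944
38/10 = 3.8000
1.1944 < 3.8000, so 43:36 is less
= 38:10

38:10


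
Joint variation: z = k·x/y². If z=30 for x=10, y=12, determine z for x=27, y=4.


z = k·x/y²
Solve for k using the known point: k = z·y²/x = 30×144/10 = 4320/10 = 432.0000
Now evaluate at x=27, y=4:
z = k × 27 / 16 = (4320 × 27) / (10 × 16) = 116640/160
= 729.0000

729.0000


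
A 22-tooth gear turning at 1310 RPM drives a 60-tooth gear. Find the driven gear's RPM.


Gear ratio = 22:60 = 11:30
RPM_B = RPM_A × (teeth_A / teeth_B)
= 1310 × (22/60)
= 480.3 RPM

480.3 RPM


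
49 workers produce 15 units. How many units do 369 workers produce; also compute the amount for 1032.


Direct proportion: y/x = constant
k = 15/49 ≈ 0.3061
y at x=369: k × 369 = 15 × 369 / 49 = 5535/49 ≈ 112.96
y at x=1032: k × 1032 = 15 × 1032 / 49 = 15480/49 ≈ 315.92
= 112.96 and 315.92

112.96 and 315.92


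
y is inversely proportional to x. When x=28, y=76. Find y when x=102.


Inverse proportion: x × y = constant
k = 28 × 76 = 2128
y₂ = k / 102 = 2128 / 102
= 20.86

20.86


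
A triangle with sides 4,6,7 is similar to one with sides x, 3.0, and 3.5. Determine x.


Scale factor = 3.0/6 = 0.5
Missing side = 4 × 0.5
= 2.0

2.0


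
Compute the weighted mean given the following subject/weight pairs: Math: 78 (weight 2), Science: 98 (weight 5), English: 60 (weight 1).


Numerator = 78×2 + 98×5 + 60×1
= 156 + 490 + 60
= 706
Total weight = 8
Weighted avg = 706/8
= 88.25

88.25


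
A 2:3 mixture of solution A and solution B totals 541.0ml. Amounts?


Total parts = 2 + 3 = 5
solution A: 541.0 × 2/5 = 216.4ml
solution B: 541.0 × 3/5 = 324.6ml
= 216.4ml and 324.6ml

216.4ml and 324.6ml


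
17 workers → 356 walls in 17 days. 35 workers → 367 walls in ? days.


Days ∝ work / workers, so d₂ = d₁ × (m₁/m₂) × (w₂/w₁)
Workers factor (inverse): 17/35 ≈ 0.4857
Work factor (direct): 367/356 ≈ 1.0309
d₂ = 17 × 17/35 × 367/356 = (17 × 17 × 367) / (35 × 356) = 106063/12460
≈ 8.51 days

8.51 days


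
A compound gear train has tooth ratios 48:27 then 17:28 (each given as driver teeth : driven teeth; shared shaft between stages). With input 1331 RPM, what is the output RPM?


Stage 1: RPM_B = RPM_A × t_A/t_B = 1331 × 48/27 = 63888/27 ≈ 2366.22
B and C share a shaft → RPM_C = RPM_B
Stage 2: RPM_D = RPM_C × t_C/t_D = RPM_A × (t_A×t_C)/(t_B×t_D)
Overall ratio = (48×17)/(27×28) = 816/756
RPM_D = 1331 × 816/756 = 1086096/756
≈ 1436.63 RPM

1436.63 RPM


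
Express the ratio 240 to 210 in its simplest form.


GCD(240, 210) = 30
240/30 : 210/30
= 8:7

8:7


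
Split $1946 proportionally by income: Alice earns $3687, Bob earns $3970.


Total income = 3687 + 3970 = $7657
Alice: $1946 × 3687/7657 = $937.04
Bob: $1946 × 3970/7657 = $1008.96
= Alice: $937.04, Bob: $1008.96

Alice: $937.04, Bob: $1008.96


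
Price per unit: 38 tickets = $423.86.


Unit rate = total / quantity
= 423.86 / 38
= $11.15 per unit

$11.15 per unit


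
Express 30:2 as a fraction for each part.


Total parts = 30 + 2 = 32
First part: 30/32 = 15/16
Second part: 2/32 = 1/16
= 15/16 and 1/16

15/16 and 1/16


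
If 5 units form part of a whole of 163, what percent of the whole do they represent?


Percentage = (part / whole) × 100
= (5 / 163) × 100
≈ 3.07%

3.07%


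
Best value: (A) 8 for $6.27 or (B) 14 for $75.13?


Deal A: $6.27/8 = $0.7838/unit
Deal B: $75.13/14 = $5.3664/unit
A is cheaper per unit
= Deal A

Deal A


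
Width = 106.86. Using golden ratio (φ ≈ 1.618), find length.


φ = (1 + √5) / 2 ≈ 1.618
Length = width × φ = 106.86 × 1.618 = 172.89948
≈ 172.90

172.90


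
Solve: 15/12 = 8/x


Cross multiply: 15 × x = 12 × 8
15x = 96
x = 96 / 15
= 6.40

6.40


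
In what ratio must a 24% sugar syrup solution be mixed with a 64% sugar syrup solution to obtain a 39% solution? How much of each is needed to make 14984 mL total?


Let x parts of 24% mix with y parts of 64%.
24x + 64y = 39(x + y)
24x + 64y = 39x + 39y
x(24 - 39) = y(39 - 64)
x/y = (64 - 39)/(39 - 24) = 25/15
Simplify: 5:3
Total parts = 8; one part = 14984/8 = 1873.00 mL
24% solution: 5×1873.00 = 9365.00 mL
64% solution: 3×1873.00 = 5619.00 mL
= ratio 5:3; 9365.00 mL and 5619.00 mL

ratio 5:3; 9365.00 mL and 5619.00 mL


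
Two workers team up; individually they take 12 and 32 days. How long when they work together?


Rate of A = 1/12 per day
Rate of B = 1/32 per day
Combined rate = 1/12 + 1/32 = 44/384 ≈ 0.1146 per day
Days = 1 / combined rate = 384/44
≈ 8.73 days

8.73 days


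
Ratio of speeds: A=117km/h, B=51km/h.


Ratio = 117:51
GCD = 3
Simplified = 39:17
Time ratio (same distance) = 17:39
Speed ratio = 39:17

39:17


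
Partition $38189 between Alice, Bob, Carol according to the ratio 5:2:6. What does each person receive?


Total parts = 5 + 2 + 6 = 13
Alice: 38189 × 5/13 = 14688.08
Bob: 38189 × 2/13 = 5875.23
Carol: 38189 × 6/13 = 17625.69
= Alice: $14688.08, Bob: $5875.23, Carol: $17625.69

Alice: $14688.08, Bob: $5875.23, Carol: $17625.69


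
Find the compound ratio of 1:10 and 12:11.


Compound ratio = (1×12) : (10×11)
= 12:110
GCD = 2
= 6:55

6:55


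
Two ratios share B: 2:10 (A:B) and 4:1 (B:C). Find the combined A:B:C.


Match B: multiply A:B by 4 → 8:40
Multiply B:C by 10 → 40:10
Combined: 8:40:10
GCD = 2
= 4:20:5

4:20:5


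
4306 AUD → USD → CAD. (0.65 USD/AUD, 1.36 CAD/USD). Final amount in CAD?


Step 1: 4306 AUD × 0.65 = 2798.90 USD
Step 2: 2798.90 USD × 1.36 = 3806.50 CAD
Implied rate AUD→CAD = 0.65 × 1.36 = 0.8840
= 3806.50 CAD

3806.50 CAD


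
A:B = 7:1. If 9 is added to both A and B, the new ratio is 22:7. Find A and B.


Let A = 7k, B = 1k.
(7k + 9) / (1k + 9) = 22/7
Cross-multiply: 7(7k + 9) = 22(1k + 9)
49k + 63 = 22k + 198
49k - 22k = 198 - 63
27k = 135
k = 135/27 = 5
A = 7×5 = 35, B = 1×5 = 5
= A = 35, B = 5

A = 35, B = 5


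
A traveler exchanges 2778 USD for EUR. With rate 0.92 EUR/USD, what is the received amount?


Amount × rate = 2778 × 0.92
= 2555.76 EUR

2555.76 EUR


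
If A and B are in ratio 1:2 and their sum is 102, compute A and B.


Let A = 1k, B = 2k.
1k + 2k = 102
3k = 102 → k = 102/3 = 34
A = 1×34 = 34, B = 2×34 = 68
= A = 34, B = 68

A = 34, B = 68


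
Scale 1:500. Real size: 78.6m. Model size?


Model size = real / scale
= 78.6 / 500
= 0.1572 m

0.1572 m


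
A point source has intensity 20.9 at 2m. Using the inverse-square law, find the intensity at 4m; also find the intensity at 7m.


I₁d₁² = I₂d₂²
I at 4m = 20.9 × (2/4)² = 20.9 × 4/16 = 83.6/16 = 5.2250
I at 7m = 20.9 × (2/7)² = 20.9 × 4/49 = 83.6/49 ≈ 1.7061
= 5.2250 and 1.7061

5.2250 and 1.7061


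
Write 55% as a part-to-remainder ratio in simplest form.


55% means 55 parts out of 100; remainder = 45
Part : remainder = 55:45
GCD = 5
= 11:9

11:9


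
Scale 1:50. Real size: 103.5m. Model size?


Model size = real / scale
= 103.5 / 50
= 2.0700 m

2.0700 m


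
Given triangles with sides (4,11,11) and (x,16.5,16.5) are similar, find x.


Scale factor = 16.5/11 = 1.5
Missing side = 4 × 1.5
= 6.0

6.0


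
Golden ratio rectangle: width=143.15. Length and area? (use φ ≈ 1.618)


φ = (1 + √5) / 2 ≈ 1.618
Length = width × φ = 143.15 × 1.618 = 231.6167
≈ 231.62
Area = width × length = 143.15 × 231.6167 = 33155.930605 ≈ 33155.93
= Length: 231.62, Area: 33155.93

Length: 231.62, Area: 33155.93


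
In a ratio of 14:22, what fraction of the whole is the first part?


Total parts = 14 + 22 = 36
First part: 14/36 = 7/18
= 7/18

7/18


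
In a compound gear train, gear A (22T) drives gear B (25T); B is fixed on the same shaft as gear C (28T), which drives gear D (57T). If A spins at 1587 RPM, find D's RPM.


Stage 1: RPM_B = RPM_A × t_A/t_B = 1587 × 22/25 = 34914/25 = 1396.56
B and C share a shaft → RPM_C = RPM_B
Stage 2: RPM_D = RPM_C × t_C/t_D = RPM_A × (t_A×t_C)/(t_B×t_D)
Overall ratio = (22×28)/(25×57) = 616/1425
RPM_D = 1587 × 616/1425 = 977592/1425
≈ 686.03 RPM

686.03 RPM


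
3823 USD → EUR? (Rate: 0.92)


Amount × rate = 3823 × 0.92
= 3517.16 EUR

3517.16 EUR


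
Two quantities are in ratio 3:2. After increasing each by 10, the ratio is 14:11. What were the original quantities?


Let A = 3k, B = 2k.
(3k + 10) / (2k + 10) = 14/11
Cross-multiply: 11(3k + 10) = 14(2k + 10)
33k + 110 = 28k + 140
33k - 28k = 140 - 110
5k = 30
k = 30/5 = 6
A = 3×6 = 18, B = 2×6 = 12
= A = 18, B = 12

A = 18, B = 12


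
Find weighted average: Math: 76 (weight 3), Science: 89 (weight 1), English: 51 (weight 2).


Numerator = 76×3 + 89×1 + 51×2
= 228 + 89 + 102
= 419
Total weight = 6
Weighted avg = 419/6
= 69.83

69.83


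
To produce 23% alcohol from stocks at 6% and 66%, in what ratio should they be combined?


Let x parts of 6% mix with y parts of 66%.
6x + 66y = 23(x + y)
6x + 66y = 23x + 23y
x(6 - 23) = y(23 - 66)
x/y = (66 - 23)/(23 - 6) = 43/17
Simplify: 43:17
= 43:17

43:17


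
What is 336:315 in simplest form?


GCD(336, 315) = 21
336/21 : 315/21
= 16:15

16:15


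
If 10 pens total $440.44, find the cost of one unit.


Unit rate = total / quantity
= 440.44 / 10
= $44.04 per unit

$44.04 per unit


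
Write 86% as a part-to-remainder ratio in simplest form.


86% means 86 parts out of 100; remainder = 14
Part : remainder = 86:14
GCD = 2
= 43:7

43:7


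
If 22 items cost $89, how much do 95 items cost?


Direct proportion: y/x = constant
k = 89/22 ≈ 4.0455
y₂ = k × 95 = 89 × 95 / 22 = 8455/22
≈ 384.32

384.32


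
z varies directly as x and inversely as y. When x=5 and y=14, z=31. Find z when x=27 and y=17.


z = k·x/y
Solve for k using the known point: k = z·y/x = 31×14/5 = 434/5 = 86.8000
Now evaluate at x=27, y=17:
z = k × 27 / 17 = (434 × 27) / (5 × 17) = 11718/85
≈ 137.8588

137.8588


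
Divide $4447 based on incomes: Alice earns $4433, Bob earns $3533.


Total income = 4433 + 3533 = $7966
Alice: $4447 × 4433/7966 = $2474.71
Bob: $4447 × 3533/7966 = $1972.29
= Alice: $2474.71, Bob: $1972.29

Alice: $2474.71, Bob: $1972.29


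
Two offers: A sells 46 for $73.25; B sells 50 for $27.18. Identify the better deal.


Deal A: $73.25/46 = $1.5924/unit
Deal B: $27.18/50 = $0.5436/unit
B is cheaper per unit
= Deal B

Deal B


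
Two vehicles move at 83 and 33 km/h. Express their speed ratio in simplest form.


Ratio = 83:33
GCD = 1
Simplified = 83:33
Time ratio (same distance) = 33:83
Speed ratio = 83:33

83:33


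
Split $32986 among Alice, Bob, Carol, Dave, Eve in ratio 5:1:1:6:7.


Total parts = 5 + 1 + 1 + 6 + 7 = 20
Alice: 32986 × 5/20 = 8246.50
Bob: 32986 × 1/20 = 1649.30
Carol: 32986 × 1/20 = 1649.30
Dave: 32986 × 6/20 = 9895.80
Eve: 32986 × 7/20 = 11545.10
= Alice: $8246.50, Bob: $1649.30, Carol: $1649.30, Dave: $9895.80, Eve: $11545.10

Alice: $8246.50, Bob: $1649.30, Carol: $1649.30, Dave: $9895.80, Eve: $11545.10


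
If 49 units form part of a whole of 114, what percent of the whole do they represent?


Percentage = (part / whole) × 100
= (49 / 114) × 100
≈ 42.98%

42.98%


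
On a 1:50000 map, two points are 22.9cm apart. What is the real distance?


Real distance = map distance × scale
= 22.9cm × 50000
= 1145000 cm = 11450.0 m
= 11.450 km

11.450 km


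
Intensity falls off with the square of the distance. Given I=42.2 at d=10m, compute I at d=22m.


I₁d₁² = I₂d₂²
I₂ = I₁ × (d₁/d₂)²
= 42.2 × (10/22)²
= 42.2 × 100/484
= 4220/484
≈ 8.7190

8.7190


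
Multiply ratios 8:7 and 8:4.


Compound ratio = (8×8) : (7×4)
= 64:28
GCD = 4
= 16:7

16:7


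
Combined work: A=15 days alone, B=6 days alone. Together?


Rate of A = 1/15 per day
Rate of B = 1/6 per day
Combined rate = 1/15 + 1/6 = 21/90 ≈ 0.2333 per day
Days = 1 / combined rate = 90/21
≈ 4.29 days

4.29 days


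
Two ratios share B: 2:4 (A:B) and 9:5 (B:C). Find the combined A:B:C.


Match B: multiply A:B by 9 → 18:36
Multiply B:C by 4 → 36:20
Combined: 18:36:20
GCD = 2
= 9:18:10

9:18:10


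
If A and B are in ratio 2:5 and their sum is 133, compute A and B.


Let A = 2k, B = 5k.
2k + 5k = 133
7k = 133 → k = 133/7 = 19
A = 2×19 = 38, B = 5×19 = 95
= A = 38, B = 95

A = 38, B = 95


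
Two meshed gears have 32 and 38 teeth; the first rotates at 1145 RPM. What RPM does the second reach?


Gear ratio = 32:38 = 16:19
RPM_B = RPM_A × (teeth_A / teeth_B)
= 1145 × (32/38)
= 964.2 RPM

964.2 RPM


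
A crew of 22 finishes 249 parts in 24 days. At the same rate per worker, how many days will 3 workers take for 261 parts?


Days ∝ work / workers, so d₂ = d₁ × (m₁/m₂) × (w₂/w₁)
Workers factor (inverse): 22/3 ≈ 7.3333
Work factor (direct): 261/249 ≈ 1.0482
d₂ = 24 × 22/3 × 261/249 = (24 × 22 × 261) / (3 × 249) = 137808/747
≈ 184.48 days

184.48 days


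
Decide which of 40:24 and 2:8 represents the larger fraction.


40/24 = 1.6667
2/8 = 0.2500
1.6667 > 0.2500, so 40:24 is greater
= 40:24

40:24


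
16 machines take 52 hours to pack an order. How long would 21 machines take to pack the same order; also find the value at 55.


Inverse proportion: x × y = constant
k = 16 × 52 = 832
At x=21: k/21 = 39.62
At x=55: k/55 = 15.13
= 39.62 and 15.13

39.62 and 15.13


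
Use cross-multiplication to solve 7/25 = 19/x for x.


Cross multiply: 7 × x = 25 × 19
7x = 475
x = 475 / 7
= 67.86

67.86


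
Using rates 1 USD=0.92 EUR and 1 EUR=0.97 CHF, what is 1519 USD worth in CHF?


Step 1: 1519 USD × 0.92 = 1397.48 EUR
Step 2: 1397.48 EUR × 0.97 = 1355.56 CHF
Implied rate USD→CHF = 0.92 × 0.97 = 0.8924
= 1355.56 CHF

1355.56 CHF


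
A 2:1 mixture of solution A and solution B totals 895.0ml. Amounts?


Total parts = 2 + 1 = 3
solution A: 895.0 × 2/3 = 596.7ml
solution B: 895.0 × 1/3 = 298.3ml
= 596.7ml and 298.3ml

596.7ml and 298.3ml


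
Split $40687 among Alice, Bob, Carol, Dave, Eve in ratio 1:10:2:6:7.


Total parts = 1 + 10 + 2 + 6 + 7 = 26
Alice: 40687 × 1/26 = 1564.88
Bob: 40687 × 10/26 = 15648.85
Carol: 40687 × 2/26 = 3129.77
Dave: 40687 × 6/26 = 9389.31
Eve: 40687 × 7/26 = 10954.19
= Alice: $1564.88, Bob: $15648.85, Carol: $3129.77, Dave: $9389.31, Eve: $10954.19

Alice: $1564.88, Bob: $15648.85, Carol: $3129.77, Dave: $9389.31, Eve: $10954.19


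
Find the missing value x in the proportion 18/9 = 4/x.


Cross multiply: 18 × x = 9 × 4
18x = 36
x = 36 / 18
= 2.00

2.00


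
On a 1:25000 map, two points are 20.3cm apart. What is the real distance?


Real distance = map distance × scale
= 20.3cm × 25000
= 507500 cm = 5075.0 m
= 5.075 km

5.075 km


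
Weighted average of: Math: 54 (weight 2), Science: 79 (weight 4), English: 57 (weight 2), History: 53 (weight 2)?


Numerator = 54×2 + 79×4 + 57×2 + 53×2
= 108 + 316 + 114 + 106
= 644
Total weight = 10
Weighted avg = 644/10
= 64.40

64.40


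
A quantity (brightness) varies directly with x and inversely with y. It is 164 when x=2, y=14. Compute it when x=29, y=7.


z = k·x/y
Solve for k using the known point: k = z·y/x = 164×14/2 = 2296/2 = 1148.0000
Now evaluate at x=29, y=7:
z = k × 29 / 7 = (2296 × 29) / (2 × 7) = 66584/14
= 4756.0000

4756.0000


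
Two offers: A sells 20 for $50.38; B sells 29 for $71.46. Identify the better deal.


Deal A: $50.38/20 = $2.5190/unit
Deal B: $71.46/29 = $2.4641/unit
B is cheaper per unit
= Deal B

Deal B


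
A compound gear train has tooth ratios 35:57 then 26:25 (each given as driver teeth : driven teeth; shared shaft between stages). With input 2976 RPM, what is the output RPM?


Stage 1: RPM_B = RPM_A × t_A/t_B = 2976 × 35/57 = 104160/57 ≈ 1827.37
B and C share a shaft → RPM_C = RPM_B
Stage 2: RPM_D = RPM_C × t_C/t_D = RPM_A × (t_A×t_C)/(t_B×t_D)
Overall ratio = (35×26)/(57×25) = 910/1425
RPM_D = 2976 × 910/1425 = 2708160/1425
≈ 1900.46 RPM

1900.46 RPM


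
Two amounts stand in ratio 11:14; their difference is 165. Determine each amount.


Let A = 11k, B = 14k.
14k - 11k = 165
3k = 165 → k = 165/3 = 55
A = 11×55 = 605, B = 14×55 = 770
= A = 605, B = 770

A = 605, B = 770


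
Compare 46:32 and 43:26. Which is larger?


46/32 = 1.4375
43/26 = 1.6538
1.4375 < 1.6538, so 46:32 is less
= 43:26

43:26


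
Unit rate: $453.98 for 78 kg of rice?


Unit rate = total / quantity
= 453.98 / 78
= $5.82 per unit

$5.82 per unit


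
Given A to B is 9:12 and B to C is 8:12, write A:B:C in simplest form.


Match B: multiply A:B by 8 → 72:96
Multiply B:C by 12 → 96:144
Combined: 72:96:144
GCD = 24
= 3:4:6

3:4:6


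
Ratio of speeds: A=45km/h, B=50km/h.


Ratio = 45:50
GCD = 5
Simplified = 9:10
Time ratio (same distance) = 10:9
Speed ratio = 9:10

9:10


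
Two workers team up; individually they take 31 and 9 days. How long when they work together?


Rate of A = 1/31 per day
Rate of B = 1/9 per day
Combined rate = 1/31 + 1/9 = 40/279 ≈ 0.1434 per day
Days = 1 / combined rate = 279/40
≈ 6.98 days

6.98 days


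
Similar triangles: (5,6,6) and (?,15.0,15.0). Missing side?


Scale factor = 15.0/6 = 2.5
Missing side = 5 × 2.5
= 12.5

12.5


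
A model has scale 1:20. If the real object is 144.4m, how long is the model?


Model size = real / scale
= 144.4 / 20
= 7.2200 m

7.2200 m


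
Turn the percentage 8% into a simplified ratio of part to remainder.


8% means 8 parts out of 100; remainder = 92
Part : remainder = 8:92
GCD = 4
= 2:23

2:23


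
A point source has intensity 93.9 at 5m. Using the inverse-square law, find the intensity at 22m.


I₁d₁² = I₂d₂²
I₂ = I₁ × (d₁/d₂)²
= 93.9 × (5/22)²
= 93.9 × 25/484
= 2347.5/484
≈ 4.8502

4.8502


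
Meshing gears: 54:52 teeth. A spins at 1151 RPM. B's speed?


Gear ratio = 54:52 = 27:26
RPM_B = RPM_A × (teeth_A / teeth_B)
= 1151 × (54/52)
= 1195.3 RPM

1195.3 RPM


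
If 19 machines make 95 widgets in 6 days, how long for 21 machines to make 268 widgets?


Days ∝ work / workers, so d₂ = d₁ × (m₁/m₂) × (w₂/w₁)
Workers factor (inverse): 19/21 ≈ 0.9048
Work factor (direct): 268/95 ≈ 2.8211
d₂ = 6 × 19/21 × 268/95 = (6 × 19 × 268) / (21 × 95) = 30552/1995
≈ 15.31 days

15.31 days


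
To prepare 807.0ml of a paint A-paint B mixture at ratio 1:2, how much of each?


Total parts = 1 + 2 = 3
paint A: 807.0 × 1/3 = 269.0ml
paint B: 807.0 × 2/3 = 538.0ml
= 269.0ml and 538.0ml

269.0ml and 538.0ml


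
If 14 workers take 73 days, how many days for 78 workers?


Inverse proportion: x × y = constant
k = 14 × 73 = 1022
y₂ = k / 78 = 1022 / 78
= 13.10

13.10


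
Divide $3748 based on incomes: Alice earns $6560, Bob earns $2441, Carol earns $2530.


Total income = 6560 + 2441 + 2530 = $11531
Alice: $3748 × 6560/11531 = $2132.24
Bob: $3748 × 2441/11531 = $793.41
Carol: $3748 × 2530/11531 = $822.34
= Alice: $2132.24, Bob: $793.41, Carol: $822.34

Alice: $2132.24, Bob: $793.41, Carol: $822.34


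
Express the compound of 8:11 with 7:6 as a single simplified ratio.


Compound ratio = (8×7) : (11×6)
= 56:66
GCD = 2
= 28:33

28:33


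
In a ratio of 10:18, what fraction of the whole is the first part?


Total parts = 10 + 18 = 28
First part: 10/28 = 5/14
= 5/14

5/14


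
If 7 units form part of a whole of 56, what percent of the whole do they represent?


Percentage = (part / whole) × 100
= (7 / 56) × 100
= 12.50%

12.50%


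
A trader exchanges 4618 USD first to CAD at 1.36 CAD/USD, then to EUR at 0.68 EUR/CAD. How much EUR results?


Step 1: 4618 USD × 1.36 = 6280.48 CAD
Step 2: 6280.48 CAD × 0.68 = 4270.73 EUR
Implied rate USD→EUR = 1.36 × 0.68 = 0.9248
= 4270.73 EUR

4270.73 EUR


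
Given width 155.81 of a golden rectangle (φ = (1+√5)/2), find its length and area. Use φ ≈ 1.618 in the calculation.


φ = (1 + √5) / 2 ≈ 1.618
Length = width × φ = 155.81 × 1.618 = 252.10058
≈ 252.10
Area = width × length = 155.81 × 252.10058 = 39279.7913698 ≈ 39279.79
= Length: 252.10, Area: 39279.79

Length: 252.10, Area: 39279.79


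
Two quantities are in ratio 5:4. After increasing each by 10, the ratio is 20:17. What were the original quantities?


Let A = 5k, B = 4k.
(5k + 10) / (4k + 10) = 20/17
Cross-multiply: 17(5k + 10) = 20(4k + 10)
85k + 170 = 80k + 200
85k - 80k = 200 - 170
5k = 30
k = 30/5 = 6
A = 5×6 = 30, B = 4×6 = 24
= A = 30, B = 24

A = 30, B = 24


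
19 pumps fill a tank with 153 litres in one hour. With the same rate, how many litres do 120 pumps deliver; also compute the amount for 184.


Direct proportion: y/x = constant
k = 153/19 ≈ 8.0526
y at x=120: k × 120 = 153 × 120 / 19 = 18360/19 ≈ 966.32
y at x=184: k × 184 = 153 × 184 / 19 = 28152/19 ≈ 1481.68
= 966.32 and 1481.68

966.32 and 1481.68


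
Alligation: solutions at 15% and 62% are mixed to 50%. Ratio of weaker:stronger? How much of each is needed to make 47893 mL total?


Let x parts of 15% mix with y parts of 62%.
15x + 62y = 50(x + y)
15x + 62y = 50x + 50y
x(15 - 50) = y(50 - 62)
x/y = (62 - 50)/(50 - 15) = 12/35
Simplify: 12:35
Total parts = 47; one part = 47893/47 = 1019.00 mL
15% solution: 12×1019.00 = 12228.00 mL
62% solution: 35×1019.00 = 35665.00 mL
= ratio 12:35; 12228.00 mL and 35665.00 mL

ratio 12:35; 12228.00 mL and 35665.00 mL


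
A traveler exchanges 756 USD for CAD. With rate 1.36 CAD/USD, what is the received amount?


Amount × rate = 756 × 1.36
= 1028.16 CAD

1028.16 CAD


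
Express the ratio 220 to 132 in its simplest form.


GCD(220, 132) = 44
220/44 : 132/44
= 5:3

5:3


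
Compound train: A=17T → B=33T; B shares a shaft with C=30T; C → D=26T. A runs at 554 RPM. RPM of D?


Stage 1: RPM_B = RPM_A × t_A/t_B = 554 × 17/33 = 9418/33 ≈ 285.39
B and C share a shaft → RPM_C = RPM_B
Stage 2: RPM_D = RPM_C × t_C/t_D = RPM_A × (t_A×t_C)/(t_B×t_D)
Overall ratio = (17×30)/(33×26) = 510/858
RPM_D = 554 × 510/858 = 282540/858
≈ 329.30 RPM

329.30 RPM


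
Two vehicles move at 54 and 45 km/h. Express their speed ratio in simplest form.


Ratio = 54:45
GCD = 9
Simplified = 6:5
Time ratio (same distance) = 5:6
Speed ratio = 6:5

6:5


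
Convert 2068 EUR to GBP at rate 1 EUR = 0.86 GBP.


Amount × rate = 2068 × 0.86
= 1778.48 GBP

1778.48 GBP


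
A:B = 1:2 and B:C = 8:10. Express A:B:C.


Match B: multiply A:B by 8 → 8:16
Multiply B:C by 2 → 16:20
Combined: 8:16:20
GCD = 4
= 2:4:5

2:4:5


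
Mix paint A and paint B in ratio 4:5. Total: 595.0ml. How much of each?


Total parts = 4 + 5 = 9
paint A: 595.0 × 4/9 = 264.4ml
paint B: 595.0 × 5/9 = 330.6ml
= 264.4ml and 330.6ml

264.4ml and 330.6ml


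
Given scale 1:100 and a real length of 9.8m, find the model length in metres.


Model size = real / scale
= 9.8 / 100
= 0.0980 m

0.0980 m


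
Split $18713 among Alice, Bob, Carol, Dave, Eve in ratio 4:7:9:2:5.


Total parts = 4 + 7 + 9 + 2 + 5 = 27
Alice: 18713 × 4/27 = 2772.30
Bob: 18713 × 7/27 = 4851.52
Carol: 18713 × 9/27 = 6237.67
Dave: 18713 × 2/27 = 1386.15
Eve: 18713 × 5/27 = 3465.37
= Alice: $2772.30, Bob: $4851.52, Carol: $6237.67, Dave: $1386.15, Eve: $3465.37

Alice: $2772.30, Bob: $4851.52, Carol: $6237.67, Dave: $1386.15, Eve: $3465.37


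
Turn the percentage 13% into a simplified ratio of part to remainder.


13% means 13 parts out of 100; remainder = 87
Part : remainder = 13:87
GCD = 1
= 13:87

13:87


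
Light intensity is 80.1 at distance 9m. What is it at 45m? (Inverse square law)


I₁d₁² = I₂d₂²
I₂ = I₁ × (d₁/d₂)²
= 80.1 × (9/45)²
= 80.1 × 81/2025
= 6488.1/2025
= 3.2040

3.2040


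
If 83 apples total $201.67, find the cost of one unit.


Unit rate = total / quantity
= 201.67 / 83
= $2.43 per unit

$2.43 per unit


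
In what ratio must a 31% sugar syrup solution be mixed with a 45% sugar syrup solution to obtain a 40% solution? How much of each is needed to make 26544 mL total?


Let x parts of 31% mix with y parts of 45%.
31x + 45y = 40(x + y)
31x + 45y = 40x + 40y
x(31 - 40) = y(40 - 45)
x/y = (45 - 40)/(40 - 31) = 5/9
Simplify: 5:9
Total parts = 14; one part = 26544/14 = 1896.00 mL
31% solution: 5×1896.00 = 9480.00 mL
45% solution: 9×1896.00 = 17064.00 mL
= ratio 5:9; 9480.00 mL and 17064.00 mL

ratio 5:9; 9480.00 mL and 17064.00 mL


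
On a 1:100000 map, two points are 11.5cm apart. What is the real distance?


Real distance = map distance × scale
= 11.5cm × 100000
= 1150000 cm = 11500.0 m
= 11.500 km

11.500 km


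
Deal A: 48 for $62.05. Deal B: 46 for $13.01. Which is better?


Deal A: $62.05/48 = $1.2927/unit
Deal B: $13.01/46 = $0.2828/unit
B is cheaper per unit
= Deal B

Deal B


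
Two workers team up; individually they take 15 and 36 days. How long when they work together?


Rate of A = 1/15 per day
Rate of B = 1/36 per day
Combined rate = 1/15 + 1/36 = 51/540 ≈ 0.0944 per day
Days = 1 / combined rate = 540/51
≈ 10.59 days

10.59 days


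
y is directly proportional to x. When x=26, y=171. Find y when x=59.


Direct proportion: y/x = constant
k = 171/26 ≈ 6.5769
y₂ = k × 59 = 171 × 59 / 26 = 10089/26
≈ 388.04

388.04


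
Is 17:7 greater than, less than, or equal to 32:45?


17/7 = 2.4286
32/45 = 0.7111
2.4286 > 0.7111, so 17:7 is greater
= greater than

greater than


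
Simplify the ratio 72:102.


GCD(72, 102) = 6
72/6 : 102/6
= 12:17

12:17


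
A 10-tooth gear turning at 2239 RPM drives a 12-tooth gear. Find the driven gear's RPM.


Gear ratio = 10:12 = 5:6
RPM_B = RPM_A × (teeth_A / teeth_B)
= 2239 × (10/12)
= 1865.8 RPM

1865.8 RPM


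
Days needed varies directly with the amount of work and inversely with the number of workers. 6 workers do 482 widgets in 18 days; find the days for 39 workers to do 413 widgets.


Days ∝ work / workers, so d₂ = d₁ × (m₁/m₂) × (w₂/w₁)
Workers factor (inverse): 6/39 ≈ 0.1538
Work factor (direct): 413/482 ≈ 0.8568
d₂ = 18 × 6/39 × 413/482 = (18 × 6 × 413) / (39 × 482) = 44604/18798
≈ 2.37 days

2.37 days


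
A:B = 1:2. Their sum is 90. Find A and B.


Let A = 1k, B = 2k.
1k + 2k = 90
3k = 90 → k = 90/3 = 30
A = 1×30 = 30, B = 2×30 = 60
= A = 30, B = 60

A = 30, B = 60


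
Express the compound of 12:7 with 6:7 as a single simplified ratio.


Compound ratio = (12×6) : (7×7)
= 72:49
GCD = 1
= 72:49

72:49


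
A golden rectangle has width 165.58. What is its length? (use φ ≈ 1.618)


φ = (1 + √5) / 2 ≈ 1.618
Length = width × φ = 165.58 × 1.618 = 267.90844
≈ 267.91

267.91


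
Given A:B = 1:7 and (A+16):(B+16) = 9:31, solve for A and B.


Let A = 1k, B = 7k.
(1k + 16) / (7k + 16) = 9/31
Cross-multiply: 31(1k + 16) = 9(7k + 16)
31k + 496 = 63k + 144
31k - 63k = 144 - 496
-32k = -352
k = -352/-32 = 11
A = 1×11 = 11, B = 7×11 = 77
= A = 11, B = 77

A = 11, B = 77


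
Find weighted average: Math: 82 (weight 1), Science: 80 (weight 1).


Numerator = 82×1 + 80×1
= 82 + 80
= 162
Total weight = 2
Weighted avg = 162/2
= 81.00

81.00


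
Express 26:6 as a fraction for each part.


Total parts = 26 + 6 = 32
First part: 26/32 = 13/16
Second part: 6/32 = 3/16
= 13/16 and 3/16

13/16 and 3/16


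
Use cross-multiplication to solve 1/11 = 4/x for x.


Cross multiply: 1 × x = 11 × 4
1x = 44
x = 44 / 1
= 44.00

44.00


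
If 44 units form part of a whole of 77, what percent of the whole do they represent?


Percentage = (part / whole) × 100
= (44 / 77) × 100
≈ 57.14%

57.14%


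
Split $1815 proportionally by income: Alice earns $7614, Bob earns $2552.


Total income = 7614 + 2552 = $10166
Alice: $1815 × 7614/10166 = $1359.38
Bob: $1815 × 2552/10166 = $455.62
= Alice: $1359.38, Bob: $455.62

Alice: $1359.38, Bob: $455.62


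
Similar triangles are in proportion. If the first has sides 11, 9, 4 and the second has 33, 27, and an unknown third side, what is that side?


Scale factor = 33/11 = 3
Missing side = 4 × 3
= 12.0

12.0


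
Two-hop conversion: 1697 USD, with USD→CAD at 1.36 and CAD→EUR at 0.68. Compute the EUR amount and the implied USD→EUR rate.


Step 1: 1697 USD × 1.36 = 2307.92 CAD
Step 2: 2307.92 CAD × 0.68 = 1569.39 EUR
Implied rate USD→EUR = 1.36 × 0.68 = 0.9248
= 1569.39 EUR; implied rate 0.9248 EUR/USD

1569.39 EUR; implied rate 0.9248 EUR/USD


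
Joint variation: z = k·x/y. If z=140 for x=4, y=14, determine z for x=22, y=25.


z = k·x/y
Solve for k using the known point: k = z·y/x = 140×14/4 = 1960/4 = 490.0000
Now evaluate at x=22, y=25:
z = k × 22 / 25 = (1960 × 22) / (4 × 25) = 43120/100
= 431.2000

431.2000


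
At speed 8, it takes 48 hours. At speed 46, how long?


Inverse proportion: x × y = constant
k = 8 × 48 = 384
y₂ = k / 46 = 384 / 46
= 8.35

8.35


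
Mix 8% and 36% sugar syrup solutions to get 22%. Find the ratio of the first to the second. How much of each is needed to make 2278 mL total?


Let x parts of 8% mix with y parts of 36%.
8x + 36y = 22(x + y)
8x + 36y = 22x + 22y
x(8 - 22) = y(22 - 36)
x/y = (36 - 22)/(22 - 8) = 14/14
Simplify: 1:1
Total parts = 2; one part = 2278/2 = 1139.00 mL
8% solution: 1×1139.00 = 1139.00 mL
36% solution: 1×1139.00 = 1139.00 mL
= ratio 1:1; 1139.00 mL and 1139.00 mL

ratio 1:1; 1139.00 mL and 1139.00 mL


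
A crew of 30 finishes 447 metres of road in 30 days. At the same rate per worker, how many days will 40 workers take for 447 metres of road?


Days ∝ work / workers, so d₂ = d₁ × (m₁/m₂) × (w₂/w₁)
Workers factor (inverse): 30/40 = 0.7500
Work factor (direct): 447/447 = 1.0000
d₂ = 30 × 30/40 × 447/447 = (30 × 30 × 447) / (40 × 447) = 402300/17880
= 22.50 days

22.50 days


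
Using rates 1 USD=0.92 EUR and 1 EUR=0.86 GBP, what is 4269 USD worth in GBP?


Step 1: 4269 USD × 0.92 = 3927.48 EUR
Step 2: 3927.48 EUR × 0.86 = 3377.63 GBP
Implied rate USD→GBP = 0.92 × 0.86 = 0.7912
= 3377.63 GBP

3377.63 GBP


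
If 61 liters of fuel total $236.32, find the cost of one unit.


Unit rate = total / quantity
= 236.32 / 61
= $3.87 per unit

$3.87 per unit


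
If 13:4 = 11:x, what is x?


Cross multiply: 13 × x = 4 × 11
13x = 44
x = 44 / 13
= 3.38

3.38


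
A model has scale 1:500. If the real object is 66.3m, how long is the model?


Model size = real / scale
= 66.3 / 500
= 0.1326 m

0.1326 m


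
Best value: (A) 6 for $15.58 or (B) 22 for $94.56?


Deal A: $15.58/6 = $2.5967/unit
Deal B: $94.56/22 = $4.2982/unit
A is cheaper per unit
= Deal A

Deal A


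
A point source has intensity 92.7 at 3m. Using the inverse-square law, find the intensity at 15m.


I₁d₁² = I₂d₂²
I₂ = I₁ × (d₁/d₂)²
= 92.7 × (3/15)²
= 92.7 × 9/225
= 834.3/225
= 3.7080

3.7080


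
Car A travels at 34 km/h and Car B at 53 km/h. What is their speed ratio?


Ratio = 34:53
GCD = 1
Simplified = 34:53
Time ratio (same distance) = 53:34
Speed ratio = 34:53

34:53


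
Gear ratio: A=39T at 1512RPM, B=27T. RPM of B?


Gear ratio = 39:27 = 13:9
RPM_B = RPM_A × (teeth_A / teeth_B)
= 1512 × (39/27)
= 2184.0 RPM

2184.0 RPM


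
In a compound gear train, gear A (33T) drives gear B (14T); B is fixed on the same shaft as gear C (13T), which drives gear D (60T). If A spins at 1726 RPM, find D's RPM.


Stage 1: RPM_B = RPM_A × t_A/t_B = 1726 × 33/14 = 56958/14 ≈ 4068.43
B and C share a shaft → RPM_C = RPM_B
Stage 2: RPM_D = RPM_C × t_C/t_D = RPM_A × (t_A×t_C)/(t_B×t_D)
Overall ratio = (33×13)/(14×60) = 429/840
RPM_D = 1726 × 429/840 = 740454/840
≈ 881.49 RPM

881.49 RPM


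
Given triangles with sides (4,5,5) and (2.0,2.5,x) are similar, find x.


Scale factor = 2.0/4 = 0.5
Missing side = 5 × 0.5
= 2.5

2.5


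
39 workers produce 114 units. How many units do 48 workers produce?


Direct proportion: y/x = constant
k = 114/39 ≈ 2.9231
y₂ = k × 48 = 114 × 48 / 39 = 5472/39
≈ 140.31

140.31


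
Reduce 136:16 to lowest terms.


GCD(136, 16) = 8
136/8 : 16/8
= 17:2

17:2


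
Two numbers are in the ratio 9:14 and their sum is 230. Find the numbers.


Let A = 9k, B = 14k.
9k + 14k = 230
23k = 230 → k = 230/23 = 10
A = 9×10 = 90, B = 14×10 = 140
= A = 90, B = 140

A = 90, B = 140


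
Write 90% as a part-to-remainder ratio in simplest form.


90% means 90 parts out of 100; remainder = 10
Part : remainder = 90:10
GCD = 10
= 9:1

9:1


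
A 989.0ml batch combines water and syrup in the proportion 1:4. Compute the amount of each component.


Total parts = 1 + 4 = 5
water: 989.0 × 1/5 = 197.8ml
syrup: 989.0 × 4/5 = 791.2ml
= 197.8ml and 791.2ml

197.8ml and 791.2ml


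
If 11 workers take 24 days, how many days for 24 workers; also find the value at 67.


Inverse proportion: x × y = constant
k = 11 × 24 = 264
At x=24: k/24 = 11.00
At x=67: k/67 = 3.94
= 11.00 and 3.94

11.00 and 3.94


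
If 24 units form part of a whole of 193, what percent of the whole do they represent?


Percentage = (part / whole) × 100
= (24 / 193) × 100
≈ 12.44%

12.44%


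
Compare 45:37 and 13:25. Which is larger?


45/37 = 1.2162
13/25 = 0.5200
1.2162 > 0.5200, so 45:37 is greater
= 45:37

45:37


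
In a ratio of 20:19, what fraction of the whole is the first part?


Total parts = 20 + 19 = 39
First part: 20/39 = 20/39
= 20/39

20/39


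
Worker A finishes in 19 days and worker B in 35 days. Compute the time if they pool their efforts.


Rate of A = 1/19 per day
Rate of B = 1/35 per day
Combined rate = 1/19 + 1/35 = 54/665 ≈ 0.0812 per day
Days = 1 / combined rate = 665/54
≈ 12.31 days

12.31 days


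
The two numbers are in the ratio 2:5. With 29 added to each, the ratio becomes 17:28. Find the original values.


Let A = 2k, B = 5k.
(2k + 29) / (5k + 29) = 17/28
Cross-multiply: 28(2k + 29) = 17(5k + 29)
56k + 812 = 85k + 493
56k - 85k = 493 - 812
-29k = -319
k = -319/-29 = 11
A = 2×11 = 22, B = 5×11 = 55
= A = 22, B = 55

A = 22, B = 55


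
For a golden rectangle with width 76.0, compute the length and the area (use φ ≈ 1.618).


φ = (1 + √5) / 2 ≈ 1.618
Length = width × φ = 76.0 × 1.618 = 122.968
≈ 122.97
Area = width × length = 76.0 × 122.968 = 9345.568 ≈ 9345.57
= Length: 122.97, Area: 9345.57

Length: 122.97, Area: 9345.57


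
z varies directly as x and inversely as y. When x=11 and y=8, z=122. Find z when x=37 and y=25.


z = k·x/y
Solve for k using the known point: k = z·y/x = 122×8/11 = 976/11 ≈ 88.7273
Now evaluate at x=37, y=25:
z = k × 37 / 25 = (976 × 37) / (11 × 25) = 36112/275
≈ 131.3164

131.3164


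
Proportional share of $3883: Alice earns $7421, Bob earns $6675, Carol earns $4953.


Total income = 7421 + 6675 + 4953 = $19049
Alice: $3883 × 7421/19049 = $1512.72
Bob: $3883 × 6675/19049 = $1360.65
Carol: $3883 × 4953/19049 = $1009.63
= Alice: $1512.72, Bob: $1360.65, Carol: $1009.63

Alice: $1512.72, Bob: $1360.65, Carol: $1009.63


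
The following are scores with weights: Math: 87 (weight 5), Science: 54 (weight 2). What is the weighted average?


Numerator = 87×5 + 54×2
= 435 + 108
= 543
Total weight = 7
Weighted avg = 543/7
= 77.57

77.57


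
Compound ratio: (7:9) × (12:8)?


Compound ratio = (7×12) : (9×8)
= 84:72
GCD = 12
= 7:6

7:6


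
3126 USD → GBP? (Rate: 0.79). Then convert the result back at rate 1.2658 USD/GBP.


Amount × rate = 3126 × 0.79 = 2469.54 GBP
Round-trip: 2469.54 × 1.2658 = 3125.94 USD
= 2469.54 GBP, then 3125.94 USD

2469.54 GBP, then 3125.94 USD


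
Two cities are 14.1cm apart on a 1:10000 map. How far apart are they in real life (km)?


Real distance = map distance × scale
= 14.1cm × 10000
= 141000 cm = 1410.0 m
= 1.410 km

1.410 km


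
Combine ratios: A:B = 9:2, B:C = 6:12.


Match B: multiply A:B by 6 → 54:12
Multiply B:C by 2 → 12:24
Combined: 54:12:24
GCD = 6
= 9:2:4

9:2:4


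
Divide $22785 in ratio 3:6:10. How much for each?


Total parts = 3 + 6 + 10 = 19
Part 1: 22785 × 3/19 = 3597.63
Part 2: 22785 × 6/19 = 7195.26
Part 3: 22785 × 10/19 = 11992.11
= Part 1: $3597.63, Part 2: $7195.26, Part 3: $11992.11

Part 1: $3597.63, Part 2: $7195.26, Part 3: $11992.11


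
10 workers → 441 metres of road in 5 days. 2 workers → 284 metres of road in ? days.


Days ∝ work / workers, so d₂ = d₁ × (m₁/m₂) × (w₂/w₁)
Workers factor (inverse): 10/2 = 5.0000
Work factor (direct): 284/441 ≈ 0.6440
d₂ = 5 × 10/2 × 284/441 = (5 × 10 × 284) / (2 × 441) = 14200/882
≈ 16.10 days

16.10 days


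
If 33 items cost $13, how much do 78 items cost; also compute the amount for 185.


Direct proportion: y/x = constant
k = 13/33 ≈ 0.3939
y at x=78: k × 78 = 13 × 78 / 33 = 1014/33 ≈ 30.73
y at x=185: k × 185 = 13 × 185 / 33 = 2405/33 ≈ 72.88
= 30.73 and 72.88

30.73 and 72.88
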